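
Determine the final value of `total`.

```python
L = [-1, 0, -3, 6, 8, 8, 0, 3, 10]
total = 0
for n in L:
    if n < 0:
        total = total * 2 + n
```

n=-1: <0, total = 0*2+(-1) = -1
n=0: not <0
n=-3: <0, total = (-1)*2+(-3) = -5
n=6: not <0
n=8: not <0
n=8: not <0
n=0: not <0
n=3: not <0
n=10: not <0

-5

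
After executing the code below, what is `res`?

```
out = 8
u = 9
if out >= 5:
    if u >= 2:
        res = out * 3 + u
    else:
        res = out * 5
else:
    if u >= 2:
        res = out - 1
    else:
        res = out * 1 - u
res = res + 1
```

34

out=8, u=9
out >= 5 is True; u >= 2 is True
→ res = out * 3 + u = 33
res = 33+1 = 34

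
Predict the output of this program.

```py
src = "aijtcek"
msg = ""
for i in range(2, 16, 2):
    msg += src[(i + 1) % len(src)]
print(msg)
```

teajcki

i=2: add src[3]='t' → 't'
i=4: add src[5]='e' → 'te'
i=6: add src[0]='a' → 'tea'
i=8: add src[2]='j' → 'teaj'
i=10: add src[4]='c' → 'teajc'
i=12: add src[6]='k' → 'teajck'
i=14: add src[1]='i' → 'teajcki'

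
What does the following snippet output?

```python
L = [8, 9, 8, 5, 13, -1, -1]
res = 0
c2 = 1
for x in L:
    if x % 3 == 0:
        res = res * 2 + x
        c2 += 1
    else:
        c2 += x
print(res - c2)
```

x=8: not %3==0; c2=9
x=9: %3==0, res = 0*2+9 = 9; c2=10
x=8: not %3==0; c2=18
x=5: not %3==0; c2=23
x=13: not %3==0; c2=36
x=-1: not %3==0; c2=35
x=-1: not %3==0; c2=34
res-c2 = 9-34 = -25

-25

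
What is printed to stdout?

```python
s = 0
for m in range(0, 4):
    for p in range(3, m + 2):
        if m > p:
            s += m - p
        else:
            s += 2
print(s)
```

m=2,p=3: not 2>3, s = 0+2 = 2
m=3,p=3: not 3>3, s = 2+2 = 4
m=3,p=4: not 3>4, s = 4+2 = 6

6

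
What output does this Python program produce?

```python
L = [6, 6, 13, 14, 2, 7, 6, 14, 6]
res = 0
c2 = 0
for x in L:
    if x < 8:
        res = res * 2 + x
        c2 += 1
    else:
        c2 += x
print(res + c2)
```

x=6: <8, res = 0*2+6 = 6; c2=1
x=6: <8, res = 6*2+6 = 18; c2=2
x=13: not <8; c2=15
x=14: not <8; c2=29
x=2: <8, res = 18*2+2 = 38; c2=30
x=7: <8, res = 38*2+7 = 83; c2=31
x=6: <8, res = 83*2+6 = 172; c2=32
x=14: not <8; c2=46
x=6: <8, res = 172*2+6 = 350; c2=47
res+c2 = 350+47 = 397

397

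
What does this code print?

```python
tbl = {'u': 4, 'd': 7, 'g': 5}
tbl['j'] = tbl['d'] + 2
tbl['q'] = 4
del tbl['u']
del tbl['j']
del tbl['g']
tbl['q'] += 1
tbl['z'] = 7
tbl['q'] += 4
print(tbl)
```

tbl['j'] = tbl['d']+2 = 9 → {'u': 4, 'd': 7, 'g': 5, 'j': 9}
tbl['q'] = 4 → {'u': 4, 'd': 7, 'g': 5, 'j': 9, 'q': 4}
del 'u' → {'d': 7, 'g': 5, 'j': 9, 'q': 4}
del 'j' → {'d': 7, 'g': 5, 'q': 4}
del 'g' → {'d': 7, 'q': 4}
tbl['q'] = 4+1 = 5 → {'d': 7, 'q': 5}
tbl['z'] = 7 → {'d': 7, 'q': 5, 'z': 7}
tbl['q'] = 5+4 = 9 → {'d': 7, 'q': 9, 'z': 7}

{'d': 7, 'q': 9, 'z': 7}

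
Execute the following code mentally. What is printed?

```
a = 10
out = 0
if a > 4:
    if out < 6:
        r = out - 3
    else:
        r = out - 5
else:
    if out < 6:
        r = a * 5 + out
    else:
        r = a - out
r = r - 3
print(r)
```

a=10, out=0
a > 4 is True; out < 6 is True
→ r = out - 3 = -3
r = (-3)-3 = -6

-6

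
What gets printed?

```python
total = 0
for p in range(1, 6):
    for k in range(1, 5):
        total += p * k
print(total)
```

150

p=1,k=1: total = 0+1 = 1
p=1,k=2: total = 1+2 = 3
p=1,k=3: total = 3+3 = 6
p=1,k=4: total = 6+4 = 10
p=2,k=1: total = 10+2 = 12
p=2,k=2: total = 12+4 = 16
p=2,k=3: total = 16+6 = 22
p=2,k=4: total = 22+8 = 30
p=3,k=1: total = 30+3 = 33
p=3,k=2: total = 33+6 = 39
p=3,k=3: total = 39+9 = 48
p=3,k=4: total = 48+12 = 60
p=4,k=1: total = 60+4 = 64
p=4,k=2: total = 64+8 = 72
p=4,k=3: total = 72+12 = 84
p=4,k=4: total = 84+16 = 100
p=5,k=1: total = 100+5 = 105
p=5,k=2: total = 105+10 = 115
p=5,k=3: total = 115+15 = 130
p=5,k=4: total = 130+20 = 150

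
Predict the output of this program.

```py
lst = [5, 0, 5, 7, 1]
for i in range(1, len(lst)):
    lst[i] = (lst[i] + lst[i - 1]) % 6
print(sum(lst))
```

i=1: lst[1] = (0+5)%6 = 5 → [5, 5, 5, 7, 1]
i=2: lst[2] = (5+5)%6 = 4 → [5, 5, 4, 7, 1]
i=3: lst[3] = (7+4)%6 = 5 → [5, 5, 4, 5, 1]
i=4: lst[4] = (1+5)%6 = 0 → [5, 5, 4, 5, 0]
sum = 19

19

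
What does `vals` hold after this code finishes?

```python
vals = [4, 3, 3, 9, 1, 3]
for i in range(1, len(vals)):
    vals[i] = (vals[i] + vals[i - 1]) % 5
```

[4, 2, 0, 4, 0, 3]

i=1: vals[1] = (3+4)%5 = 2 → [4, 2, 3, 9, 1, 3]
i=2: vals[2] = (3+2)%5 = 0 → [4, 2, 0, 9, 1, 3]
i=3: vals[3] = (9+0)%5 = 4 → [4, 2, 0, 4, 1, 3]
i=4: vals[4] = (1+4)%5 = 0 → [4, 2, 0, 4, 0, 3]
i=5: vals[5] = (3+0)%5 = 3 → [4, 2, 0, 4, 0, 3]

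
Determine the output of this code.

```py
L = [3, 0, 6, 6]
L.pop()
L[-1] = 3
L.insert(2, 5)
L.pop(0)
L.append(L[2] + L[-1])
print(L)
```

pop() removes 6 → [3, 0, 6]
L[-1] = 3 → [3, 0, 3]
insert 5 at 2 → [3, 0, 5, 3]
pop(0) removes 3 → [0, 5, 3]
append L[2]+L[-1] = 3+3 = 6 → [0, 5, 3, 6]

[0, 5, 3, 6]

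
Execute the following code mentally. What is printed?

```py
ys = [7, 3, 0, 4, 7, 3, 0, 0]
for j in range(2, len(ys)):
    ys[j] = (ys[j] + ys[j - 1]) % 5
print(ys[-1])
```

2

j=2: ys[2] = (0+3)%5 = 3 → [7, 3, 3, 4, 7, 3, 0, 0]
j=3: ys[3] = (4+3)%5 = 2 → [7, 3, 3, 2, 7, 3, 0, 0]
j=4: ys[4] = (7+2)%5 = 4 → [7, 3, 3, 2, 4, 3, 0, 0]
j=5: ys[5] = (3+4)%5 = 2 → [7, 3, 3, 2, 4, 2, 0, 0]
j=6: ys[6] = (0+2)%5 = 2 → [7, 3, 3, 2, 4, 2, 2, 0]
j=7: ys[7] = (0+2)%5 = 2 → [7, 3, 3, 2, 4, 2, 2, 2]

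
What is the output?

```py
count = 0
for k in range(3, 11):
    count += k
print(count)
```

52

k=3: count = 0+3 = 3
k=4: count = 3+4 = 7
k=5: count = 7+5 = 12
k=6: count = 12+6 = 18
k=7: count = 18+7 = 25
k=8: count = 25+8 = 33
k=9: count = 33+9 = 42
k=10: count = 42+10 = 52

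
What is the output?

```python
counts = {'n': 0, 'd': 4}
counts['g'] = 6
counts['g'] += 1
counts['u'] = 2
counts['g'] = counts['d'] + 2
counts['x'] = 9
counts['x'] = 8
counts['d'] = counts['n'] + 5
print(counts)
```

{'n': 0, 'd': 5, 'g': 6, 'u': 2, 'x': 8}

counts['g'] = 6 → {'n': 0, 'd': 4, 'g': 6}
counts['g'] = 6+1 = 7 → {'n': 0, 'd': 4, 'g': 7}
counts['u'] = 2 → {'n': 0, 'd': 4, 'g': 7, 'u': 2}
counts['g'] = counts['d']+2 = 6 → {'n': 0, 'd': 4, 'g': 6, 'u': 2}
counts['x'] = 9 → {'n': 0, 'd': 4, 'g': 6, 'u': 2, 'x': 9}
counts['x'] = 8 → {'n': 0, 'd': 4, 'g': 6, 'u': 2, 'x': 8}
counts['d'] = counts['n']+5 = 5 → {'n': 0, 'd': 5, 'g': 6, 'u': 2, 'x': 8}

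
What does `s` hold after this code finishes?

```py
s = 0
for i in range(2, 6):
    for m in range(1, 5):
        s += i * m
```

140

i=2,m=1: s = 0+2 = 2
i=2,m=2: s = 2+4 = 6
i=2,m=3: s = 6+6 = 12
i=2,m=4: s = 12+8 = 20
i=3,m=1: s = 20+3 = 23
i=3,m=2: s = 23+6 = 29
i=3,m=3: s = 29+9 = 38
i=3,m=4: s = 38+12 = 50
i=4,m=1: s = 50+4 = 54
i=4,m=2: s = 54+8 = 62
i=4,m=3: s = 62+12 = 74
i=4,m=4: s = 74+16 = 90
i=5,m=1: s = 90+5 = 95
i=5,m=2: s = 95+10 = 105
i=5,m=3: s = 105+15 = 120
i=5,m=4: s = 120+20 = 140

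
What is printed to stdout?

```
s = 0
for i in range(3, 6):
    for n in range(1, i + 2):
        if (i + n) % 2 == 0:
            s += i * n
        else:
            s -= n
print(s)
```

i=3,n=1: even sum, s = 0+3 = 3
i=3,n=2: odd sum, s = 3-2 = 1
i=3,n=3: even sum, s = 1+9 = 10
i=3,n=4: odd sum, s = 10-4 = 6
i=4,n=1: odd sum, s = 6-1 = 5
i=4,n=2: even sum, s = 5+8 = 13
i=4,n=3: odd sum, s = 13-3 = 10
i=4,n=4: even sum, s = 10+16 = 26
i=4,n=5: odd sum, s = 26-5 = 21
i=5,n=1: even sum, s = 21+5 = 26
i=5,n=2: odd sum, s = 26-2 = 24
i=5,n=3: even sum, s = 24+15 = 39
i=5,n=4: odd sum, s = 39-4 = 35
i=5,n=5: even sum, s = 35+25 = 60
i=5,n=6: odd sum, s = 60-6 = 54

54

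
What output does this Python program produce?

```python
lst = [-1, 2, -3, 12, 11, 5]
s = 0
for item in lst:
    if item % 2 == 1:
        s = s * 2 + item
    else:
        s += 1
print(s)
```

19

item=-1: odd, s = 0*2+(-1) = -1
item=2: not odd, s = (-1)+1 = 0
item=-3: odd, s = 0*2+(-3) = -3
item=12: not odd, s = (-3)+1 = -2
item=11: odd, s = (-2)*2+11 = 7
item=5: odd, s = 7*2+5 = 19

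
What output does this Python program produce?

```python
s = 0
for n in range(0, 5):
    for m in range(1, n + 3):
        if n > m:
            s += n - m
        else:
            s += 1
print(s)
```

24

n=0,m=1: not 0>1, s = 0+1 = 1
n=0,m=2: not 0>2, s = 1+1 = 2
n=1,m=1: not 1>1, s = 2+1 = 3
n=1,m=2: not 1>2, s = 3+1 = 4
n=1,m=3: not 1>3, s = 4+1 = 5
n=2,m=1: 2>1, s = 5+1 = 6
n=2,m=2: not 2>2, s = 6+1 = 7
n=2,m=3: not 2>3, s = 7+1 = 8
n=2,m=4: not 2>4, s = 8+1 = 9
n=3,m=1: 3>1, s = 9+2 = 11
n=3,m=2: 3>2, s = 11+1 = 12
n=3,m=3: not 3>3, s = 12+1 = 13
n=3,m=4: not 3>4, s = 13+1 = 14
n=3,m=5: not 3>5, s = 14+1 = 15
n=4,m=1: 4>1, s = 15+3 = 18
n=4,m=2: 4>2, s = 18+2 = 20
n=4,m=3: 4>3, s = 20+1 = 21
n=4,m=4: not 4>4, s = 21+1 = 22
n=4,m=5: not 4>5, s = 22+1 = 23
n=4,m=6: not 4>6, s = 23+1 = 24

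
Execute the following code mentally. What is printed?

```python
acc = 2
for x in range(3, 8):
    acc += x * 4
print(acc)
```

102

x=3: acc = 2+3*4 = 14
x=4: acc = 14+4*4 = 30
x=5: acc = 30+5*4 = 50
x=6: acc = 50+6*4 = 74
x=7: acc = 74+7*4 = 102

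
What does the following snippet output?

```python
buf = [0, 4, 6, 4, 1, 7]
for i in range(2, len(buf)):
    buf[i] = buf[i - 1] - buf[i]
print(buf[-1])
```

i=2: buf[2] = 4-6 = -2 → [0, 4, -2, 4, 1, 7]
i=3: buf[3] = (-2)-4 = -6 → [0, 4, -2, -6, 1, 7]
i=4: buf[4] = (-6)-1 = -7 → [0, 4, -2, -6, -7, 7]
i=5: buf[5] = (-7)-7 = -14 → [0, 4, -2, -6, -7, -14]

-14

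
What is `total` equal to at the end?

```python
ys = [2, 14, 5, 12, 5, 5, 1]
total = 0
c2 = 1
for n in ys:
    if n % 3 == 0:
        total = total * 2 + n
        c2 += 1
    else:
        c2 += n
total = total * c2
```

n=2: not %3==0; c2=3
n=14: not %3==0; c2=17
n=5: not %3==0; c2=22
n=12: %3==0, total = 0*2+12 = 12; c2=23
n=5: not %3==0; c2=28
n=5: not %3==0; c2=33
n=1: not %3==0; c2=34
total*c2 = 12*34 = 408

408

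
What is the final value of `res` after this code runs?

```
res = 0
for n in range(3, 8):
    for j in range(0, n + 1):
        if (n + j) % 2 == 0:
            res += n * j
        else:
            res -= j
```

n=3,j=0: odd sum, res = 0-0 = 0
n=3,j=1: even sum, res = 0+3 = 3
n=3,j=2: odd sum, res = 3-2 = 1
n=3,j=3: even sum, res = 1+9 = 10
n=4,j=0: even sum, res = 10+0 = 10
n=4,j=1: odd sum, res = 10-1 = 9
n=4,j=2: even sum, res = 9+8 = 17
n=4,j=3: odd sum, res = 17-3 = 14
n=4,j=4: even sum, res = 14+16 = 30
n=5,j=0: odd sum, res = 30-0 = 30
n=5,j=1: even sum, res = 30+5 = 35
n=5,j=2: odd sum, res = 35-2 = 33
n=5,j=3: even sum, res = 33+15 = 48
n=5,j=4: odd sum, res = 48-4 = 44
n=5,j=5: even sum, res = 44+25 = 69
n=6,j=0: even sum, res = 69+0 = 69
n=6,j=1: odd sum, res = 69-1 = 68
n=6,j=2: even sum, res = 68+12 = 80
n=6,j=3: odd sum, res = 80-3 = 77
n=6,j=4: even sum, res = 77+24 = 101
n=6,j=5: odd sum, res = 101-5 = 96
n=6,j=6: even sum, res = 96+36 = 132
n=7,j=0: odd sum, res = 132-0 = 132
n=7,j=1: even sum, res = 132+7 = 139
n=7,j=2: odd sum, res = 139-2 = 137
n=7,j=3: even sum, res = 137+21 = 158
n=7,j=4: odd sum, res = 158-4 = 154
n=7,j=5: even sum, res = 154+35 = 189
n=7,j=6: odd sum, res = 189-6 = 183
n=7,j=7: even sum, res = 183+49 = 232

232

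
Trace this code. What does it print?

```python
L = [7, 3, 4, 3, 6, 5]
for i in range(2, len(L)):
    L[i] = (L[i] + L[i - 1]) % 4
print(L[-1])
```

i=2: L[2] = (4+3)%4 = 3 → [7, 3, 3, 3, 6, 5]
i=3: L[3] = (3+3)%4 = 2 → [7, 3, 3, 2, 6, 5]
i=4: L[4] = (6+2)%4 = 0 → [7, 3, 3, 2, 0, 5]
i=5: L[5] = (5+0)%4 = 1 → [7, 3, 3, 2, 0, 1]

1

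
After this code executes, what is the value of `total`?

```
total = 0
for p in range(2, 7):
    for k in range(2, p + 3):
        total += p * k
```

485

p=2,k=2: total = 0+4 = 4
p=2,k=3: total = 4+6 = 10
p=2,k=4: total = 10+8 = 18
p=3,k=2: total = 18+6 = 24
p=3,k=3: total = 24+9 = 33
p=3,k=4: total = 33+12 = 45
p=3,k=5: total = 45+15 = 60
p=4,k=2: total = 60+8 = 68
p=4,k=3: total = 68+12 = 80
p=4,k=4: total = 80+16 = 96
p=4,k=5: total = 96+20 = 116
p=4,k=6: total = 116+24 = 140
p=5,k=2: total = 140+10 = 150
p=5,k=3: total = 150+15 = 165
p=5,k=4: total = 165+20 = 185
p=5,k=5: total = 185+25 = 210
p=5,k=6: total = 210+30 = 240
p=5,k=7: total = 240+35 = 275
p=6,k=2: total = 275+12 = 287
p=6,k=3: total = 287+18 = 305
p=6,k=4: total = 305+24 = 329
p=6,k=5: total = 329+30 = 359
p=6,k=6: total = 359+36 = 395
p=6,k=7: total = 395+42 = 437
p=6,k=8: total = 437+48 = 485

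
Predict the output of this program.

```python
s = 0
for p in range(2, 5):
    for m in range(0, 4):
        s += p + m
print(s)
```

54

p=2,m=0: s = 0+2 = 2
p=2,m=1: s = 2+3 = 5
p=2,m=2: s = 5+4 = 9
p=2,m=3: s = 9+5 = 14
p=3,m=0: s = 14+3 = 17
p=3,m=1: s = 17+4 = 21
p=3,m=2: s = 21+5 = 26
p=3,m=3: s = 26+6 = 32
p=4,m=0: s = 32+4 = 36
p=4,m=1: s = 36+5 = 41
p=4,m=2: s = 41+6 = 47
p=4,m=3: s = 47+7 = 54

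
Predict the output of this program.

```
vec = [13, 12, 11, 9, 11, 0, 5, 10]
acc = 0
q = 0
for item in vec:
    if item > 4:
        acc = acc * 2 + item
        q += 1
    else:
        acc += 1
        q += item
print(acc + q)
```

1539

item=13: >4, acc = 0*2+13 = 13; q=1
item=12: >4, acc = 13*2+12 = 38; q=2
item=11: >4, acc = 38*2+11 = 87; q=3
item=9: >4, acc = 87*2+9 = 183; q=4
item=11: >4, acc = 183*2+11 = 377; q=5
item=0: not >4, acc = 377+1 = 378; q=5
item=5: >4, acc = 378*2+5 = 761; q=6
item=10: >4, acc = 761*2+10 = 1532; q=7
acc+q = 1532+7 = 1539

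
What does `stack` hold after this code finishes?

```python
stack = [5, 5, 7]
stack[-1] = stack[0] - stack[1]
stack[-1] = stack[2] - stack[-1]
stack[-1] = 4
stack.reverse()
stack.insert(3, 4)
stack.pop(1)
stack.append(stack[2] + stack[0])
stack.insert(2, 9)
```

[4, 5, 9, 4, 8]

stack[-1] = stack[0]-stack[1] = 5-5 = 0 → [5, 5, 0]
stack[-1] = stack[2]-stack[-1] = 0-0 = 0 → [5, 5, 0]
stack[-1] = 4 → [5, 5, 4]
reverse → [4, 5, 5]
insert 4 at 3 → [4, 5, 5, 4]
pop(1) removes 5 → [4, 5, 4]
append stack[2]+stack[0] = 4+4 = 8 → [4, 5, 4, 8]
insert 9 at 2 → [4, 5, 9, 4, 8]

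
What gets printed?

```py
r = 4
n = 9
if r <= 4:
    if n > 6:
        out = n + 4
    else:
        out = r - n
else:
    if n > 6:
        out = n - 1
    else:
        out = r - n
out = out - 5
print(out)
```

8

r=4, n=9
r <= 4 is True; n > 6 is True
→ out = n + 4 = 13
out = 13-5 = 8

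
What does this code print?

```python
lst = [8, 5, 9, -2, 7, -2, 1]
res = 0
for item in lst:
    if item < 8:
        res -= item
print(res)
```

item=8: not <8
item=5: <8, res = 0-5 = -5
item=9: not <8
item=-2: <8, res = (-5)-(-2) = -3
item=7: <8, res = (-3)-7 = -10
item=-2: <8, res = (-10)-(-2) = -8
item=1: <8, res = (-8)-1 = -9

-9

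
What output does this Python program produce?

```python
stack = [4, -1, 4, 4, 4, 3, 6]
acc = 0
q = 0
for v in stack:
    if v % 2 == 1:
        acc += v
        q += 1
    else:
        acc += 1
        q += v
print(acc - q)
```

-17

v=4: not odd, acc = 0+1 = 1; q=4
v=-1: odd, acc = 1+(-1) = 0; q=5
v=4: not odd, acc = 0+1 = 1; q=9
v=4: not odd, acc = 1+1 = 2; q=13
v=4: not odd, acc = 2+1 = 3; q=17
v=3: odd, acc = 3+3 = 6; q=18
v=6: not odd, acc = 6+1 = 7; q=24
acc-q = 7-24 = -17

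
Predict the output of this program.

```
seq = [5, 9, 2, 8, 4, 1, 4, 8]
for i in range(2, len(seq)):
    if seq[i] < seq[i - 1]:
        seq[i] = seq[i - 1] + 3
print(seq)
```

[5, 9, 12, 15, 18, 21, 24, 27]

i=2: 2<9, seq[2] = 9+3 = 12 → [5, 9, 12, 8, 4, 1, 4, 8]
i=3: 8<12, seq[3] = 12+3 = 15 → [5, 9, 12, 15, 4, 1, 4, 8]
i=4: 4<15, seq[4] = 15+3 = 18 → [5, 9, 12, 15, 18, 1, 4, 8]
i=5: 1<18, seq[5] = 18+3 = 21 → [5, 9, 12, 15, 18, 21, 4, 8]
i=6: 4<21, seq[6] = 21+3 = 24 → [5, 9, 12, 15, 18, 21, 24, 8]
i=7: 8<24, seq[7] = 24+3 = 27 → [5, 9, 12, 15, 18, 21, 24, 27]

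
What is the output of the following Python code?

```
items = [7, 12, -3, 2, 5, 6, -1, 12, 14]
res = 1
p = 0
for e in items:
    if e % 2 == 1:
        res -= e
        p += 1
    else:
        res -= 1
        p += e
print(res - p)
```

-62

e=7: odd, res = 1-7 = -6; p=1
e=12: not odd, res = (-6)-1 = -7; p=13
e=-3: odd, res = (-7)-(-3) = -4; p=14
e=2: not odd, res = (-4)-1 = -5; p=16
e=5: odd, res = (-5)-5 = -10; p=17
e=6: not odd, res = (-10)-1 = -11; p=23
e=-1: odd, res = (-11)-(-1) = -10; p=24
e=12: not odd, res = (-10)-1 = -11; p=36
e=14: not odd, res = (-11)-1 = -12; p=50
res-p = (-12)-50 = -62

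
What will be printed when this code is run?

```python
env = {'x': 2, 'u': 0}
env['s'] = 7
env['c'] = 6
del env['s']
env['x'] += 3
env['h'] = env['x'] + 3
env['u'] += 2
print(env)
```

{'x': 5, 'u': 2, 'c': 6, 'h': 8}

env['s'] = 7 → {'x': 2, 'u': 0, 's': 7}
env['c'] = 6 → {'x': 2, 'u': 0, 's': 7, 'c': 6}
del 's' → {'x': 2, 'u': 0, 'c': 6}
env['x'] = 2+3 = 5 → {'x': 5, 'u': 0, 'c': 6}
env['h'] = env['x']+3 = 8 → {'x': 5, 'u': 0, 'c': 6, 'h': 8}
env['u'] = 0+2 = 2 → {'x': 5, 'u': 2, 'c': 6, 'h': 8}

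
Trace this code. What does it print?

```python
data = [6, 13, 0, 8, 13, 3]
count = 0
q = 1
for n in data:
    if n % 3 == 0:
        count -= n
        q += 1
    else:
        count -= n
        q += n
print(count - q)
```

-81

n=6: %3==0, count = 0-6 = -6; q=2
n=13: not %3==0, count = (-6)-13 = -19; q=15
n=0: %3==0, count = (-19)-0 = -19; q=16
n=8: not %3==0, count = (-19)-8 = -27; q=24
n=13: not %3==0, count = (-27)-13 = -40; q=37
n=3: %3==0, count = (-40)-3 = -43; q=38
count-q = (-43)-38 = -81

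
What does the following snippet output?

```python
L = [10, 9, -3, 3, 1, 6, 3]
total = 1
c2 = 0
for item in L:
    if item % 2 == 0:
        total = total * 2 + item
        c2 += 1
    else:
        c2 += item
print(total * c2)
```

item=10: even, total = 1*2+10 = 12; c2=1
item=9: not even; c2=10
item=-3: not even; c2=7
item=3: not even; c2=10
item=1: not even; c2=11
item=6: even, total = 12*2+6 = 30; c2=12
item=3: not even; c2=15
total*c2 = 30*15 = 450

450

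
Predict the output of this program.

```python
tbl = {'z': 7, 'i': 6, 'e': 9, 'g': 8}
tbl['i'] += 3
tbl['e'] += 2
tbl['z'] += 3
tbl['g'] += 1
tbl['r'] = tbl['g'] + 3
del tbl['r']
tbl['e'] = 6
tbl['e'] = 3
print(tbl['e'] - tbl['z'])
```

-7

tbl['i'] = 6+3 = 9 → {'z': 7, 'i': 9, 'e': 9, 'g': 8}
tbl['e'] = 9+2 = 11 → {'z': 7, 'i': 9, 'e': 11, 'g': 8}
tbl['z'] = 7+3 = 10 → {'z': 10, 'i': 9, 'e': 11, 'g': 8}
tbl['g'] = 8+1 = 9 → {'z': 10, 'i': 9, 'e': 11, 'g': 9}
tbl['r'] = tbl['g']+3 = 12 → {'z': 10, 'i': 9, 'e': 11, 'g': 9, 'r': 12}
del 'r' → {'z': 10, 'i': 9, 'e': 11, 'g': 9}
tbl['e'] = 6 → {'z': 10, 'i': 9, 'e': 6, 'g': 9}
tbl['e'] = 3 → {'z': 10, 'i': 9, 'e': 3, 'g': 9}
tbl['e']-tbl['z'] = 3-10 = -7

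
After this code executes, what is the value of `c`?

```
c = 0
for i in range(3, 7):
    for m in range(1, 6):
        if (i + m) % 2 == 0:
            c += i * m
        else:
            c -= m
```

i=3,m=1: even sum, c = 0+3 = 3
i=3,m=2: odd sum, c = 3-2 = 1
i=3,m=3: even sum, c = 1+9 = 10
i=3,m=4: odd sum, c = 10-4 = 6
i=3,m=5: even sum, c = 6+15 = 21
i=4,m=1: odd sum, c = 21-1 = 20
i=4,m=2: even sum, c = 20+8 = 28
i=4,m=3: odd sum, c = 28-3 = 25
i=4,m=4: even sum, c = 25+16 = 41
i=4,m=5: odd sum, c = 41-5 = 36
i=5,m=1: even sum, c = 36+5 = 41
i=5,m=2: odd sum, c = 41-2 = 39
i=5,m=3: even sum, c = 39+15 = 54
i=5,m=4: odd sum, c = 54-4 = 50
i=5,m=5: even sum, c = 50+25 = 75
i=6,m=1: odd sum, c = 75-1 = 74
i=6,m=2: even sum, c = 74+12 = 86
i=6,m=3: odd sum, c = 86-3 = 83
i=6,m=4: even sum, c = 83+24 = 107
i=6,m=5: odd sum, c = 107-5 = 102

102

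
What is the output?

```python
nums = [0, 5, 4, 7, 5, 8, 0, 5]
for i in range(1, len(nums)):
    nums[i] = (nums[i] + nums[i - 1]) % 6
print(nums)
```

[0, 5, 3, 4, 3, 5, 5, 4]

i=1: nums[1] = (5+0)%6 = 5 → [0, 5, 4, 7, 5, 8, 0, 5]
i=2: nums[2] = (4+5)%6 = 3 → [0, 5, 3, 7, 5, 8, 0, 5]
i=3: nums[3] = (7+3)%6 = 4 → [0, 5, 3, 4, 5, 8, 0, 5]
i=4: nums[4] = (5+4)%6 = 3 → [0, 5, 3, 4, 3, 8, 0, 5]
i=5: nums[5] = (8+3)%6 = 5 → [0, 5, 3, 4, 3, 5, 0, 5]
i=6: nums[6] = (0+5)%6 = 5 → [0, 5, 3, 4, 3, 5, 5, 5]
i=7: nums[7] = (5+5)%6 = 4 → [0, 5, 3, 4, 3, 5, 5, 4]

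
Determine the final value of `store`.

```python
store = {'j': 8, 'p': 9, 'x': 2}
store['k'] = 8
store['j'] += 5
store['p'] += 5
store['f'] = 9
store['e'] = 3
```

store['k'] = 8 → {'j': 8, 'p': 9, 'x': 2, 'k': 8}
store['j'] = 8+5 = 13 → {'j': 13, 'p': 9, 'x': 2, 'k': 8}
store['p'] = 9+5 = 14 → {'j': 13, 'p': 14, 'x': 2, 'k': 8}
store['f'] = 9 → {'j': 13, 'p': 14, 'x': 2, 'k': 8, 'f': 9}
store['e'] = 3 → {'j': 13, 'p': 14, 'x': 2, 'k': 8, 'f': 9, 'e': 3}

{'j': 13, 'p': 14, 'x': 2, 'k': 8, 'f': 9, 'e': 3}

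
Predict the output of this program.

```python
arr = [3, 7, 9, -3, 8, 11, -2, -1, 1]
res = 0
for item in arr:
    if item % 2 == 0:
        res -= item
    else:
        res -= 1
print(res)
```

-13

item=3: not even, res = 0-1 = -1
item=7: not even, res = (-1)-1 = -2
item=9: not even, res = (-2)-1 = -3
item=-3: not even, res = (-3)-1 = -4
item=8: even, res = (-4)-8 = -12
item=11: not even, res = (-12)-1 = -13
item=-2: even, res = (-13)-(-2) = -11
item=-1: not even, res = (-11)-1 = -12
item=1: not even, res = (-12)-1 = -13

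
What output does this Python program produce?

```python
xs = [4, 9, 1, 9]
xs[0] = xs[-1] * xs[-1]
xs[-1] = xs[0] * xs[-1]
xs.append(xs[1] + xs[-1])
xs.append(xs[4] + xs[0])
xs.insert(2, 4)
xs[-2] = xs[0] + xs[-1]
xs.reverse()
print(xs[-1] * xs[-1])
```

6561

xs[0] = xs[-1]*xs[-1] = 9*9 = 81 → [81, 9, 1, 9]
xs[-1] = xs[0]*xs[-1] = 81*9 = 729 → [81, 9, 1, 729]
append xs[1]+xs[-1] = 9+729 = 738 → [81, 9, 1, 729, 738]
append xs[4]+xs[0] = 738+81 = 819 → [81, 9, 1, 729, 738, 819]
insert 4 at 2 → [81, 9, 4, 1, 729, 738, 819]
xs[-2] = xs[0]+xs[-1] = 81+819 = 900 → [81, 9, 4, 1, 729, 900, 819]
reverse → [819, 900, 729, 1, 4, 9, 81]
xs[-1]*xs[-1] = 81*81 = 6561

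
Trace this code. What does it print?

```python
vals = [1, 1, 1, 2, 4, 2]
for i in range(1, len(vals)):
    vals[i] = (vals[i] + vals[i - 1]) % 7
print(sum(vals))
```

17

i=1: vals[1] = (1+1)%7 = 2 → [1, 2, 1, 2, 4, 2]
i=2: vals[2] = (1+2)%7 = 3 → [1, 2, 3, 2, 4, 2]
i=3: vals[3] = (2+3)%7 = 5 → [1, 2, 3, 5, 4, 2]
i=4: vals[4] = (4+5)%7 = 2 → [1, 2, 3, 5, 2, 2]
i=5: vals[5] = (2+2)%7 = 4 → [1, 2, 3, 5, 2, 4]
sum = 17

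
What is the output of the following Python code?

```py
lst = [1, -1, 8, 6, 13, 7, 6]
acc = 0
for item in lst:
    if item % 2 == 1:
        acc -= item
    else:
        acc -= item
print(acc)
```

item=1: odd, acc = 0-1 = -1
item=-1: odd, acc = (-1)-(-1) = 0
item=8: not odd, acc = 0-8 = -8
item=6: not odd, acc = (-8)-6 = -14
item=13: odd, acc = (-14)-13 = -27
item=7: odd, acc = (-27)-7 = -34
item=6: not odd, acc = (-34)-6 = -40

-40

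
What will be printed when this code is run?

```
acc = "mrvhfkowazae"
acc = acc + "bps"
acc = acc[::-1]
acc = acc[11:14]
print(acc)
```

+ 'bps' → 'mrvhfkowazaebps'
reverse → 'spbeazawokfhvrm'
slice [11:14] → 'hvr'

hvr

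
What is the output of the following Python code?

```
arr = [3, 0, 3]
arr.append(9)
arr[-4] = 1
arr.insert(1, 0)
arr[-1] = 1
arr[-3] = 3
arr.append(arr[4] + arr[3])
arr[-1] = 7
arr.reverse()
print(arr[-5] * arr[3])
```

3

append 9 → [3, 0, 3, 9]
arr[-4] = 1 → [1, 0, 3, 9]
insert 0 at 1 → [1, 0, 0, 3, 9]
arr[-1] = 1 → [1, 0, 0, 3, 1]
arr[-3] = 3 → [1, 0, 3, 3, 1]
append arr[4]+arr[3] = 1+3 = 4 → [1, 0, 3, 3, 1, 4]
arr[-1] = 7 → [1, 0, 3, 3, 1, 7]
reverse → [7, 1, 3, 3, 0, 1]
arr[-5]*arr[3] = 1*3 = 3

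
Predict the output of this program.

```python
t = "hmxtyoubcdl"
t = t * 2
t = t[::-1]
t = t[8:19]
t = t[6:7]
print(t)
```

b

repeat ×2 → 'hmxtyoubcdlhmxtyoubcdl'
reverse → 'ldcbuoytxmhldcbuoytxmh'
slice [8:19] → 'xmhldcbuoyt'
slice [6:7] → 'b'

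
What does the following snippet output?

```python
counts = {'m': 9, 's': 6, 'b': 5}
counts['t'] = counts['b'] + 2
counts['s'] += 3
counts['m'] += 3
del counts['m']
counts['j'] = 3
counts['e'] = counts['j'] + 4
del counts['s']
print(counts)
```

{'b': 5, 't': 7, 'j': 3, 'e': 7}

counts['t'] = counts['b']+2 = 7 → {'m': 9, 's': 6, 'b': 5, 't': 7}
counts['s'] = 6+3 = 9 → {'m': 9, 's': 9, 'b': 5, 't': 7}
counts['m'] = 9+3 = 12 → {'m': 12, 's': 9, 'b': 5, 't': 7}
del 'm' → {'s': 9, 'b': 5, 't': 7}
counts['j'] = 3 → {'s': 9, 'b': 5, 't': 7, 'j': 3}
counts['e'] = counts['j']+4 = 7 → {'s': 9, 'b': 5, 't': 7, 'j': 3, 'e': 7}
del 's' → {'b': 5, 't': 7, 'j': 3, 'e': 7}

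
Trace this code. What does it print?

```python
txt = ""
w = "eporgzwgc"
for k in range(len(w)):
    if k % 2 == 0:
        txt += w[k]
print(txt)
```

k=0: add 'e' → 'e'
k=1: skip
k=2: add 'o' → 'eo'
k=3: skip
k=4: add 'g' → 'eog'
k=5: skip
k=6: add 'w' → 'eogw'
k=7: skip
k=8: add 'c' → 'eogwc'

eogwc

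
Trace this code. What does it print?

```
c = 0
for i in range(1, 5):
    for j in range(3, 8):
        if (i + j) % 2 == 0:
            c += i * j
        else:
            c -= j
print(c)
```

70

i=1,j=3: even sum, c = 0+3 = 3
i=1,j=4: odd sum, c = 3-4 = -1
i=1,j=5: even sum, c = (-1)+5 = 4
i=1,j=6: odd sum, c = 4-6 = -2
i=1,j=7: even sum, c = (-2)+7 = 5
i=2,j=3: odd sum, c = 5-3 = 2
i=2,j=4: even sum, c = 2+8 = 10
i=2,j=5: odd sum, c = 10-5 = 5
i=2,j=6: even sum, c = 5+12 = 17
i=2,j=7: odd sum, c = 17-7 = 10
i=3,j=3: even sum, c = 10+9 = 19
i=3,j=4: odd sum, c = 19-4 = 15
i=3,j=5: even sum, c = 15+15 = 30
i=3,j=6: odd sum, c = 30-6 = 24
i=3,j=7: even sum, c = 24+21 = 45
i=4,j=3: odd sum, c = 45-3 = 42
i=4,j=4: even sum, c = 42+16 = 58
i=4,j=5: odd sum, c = 58-5 = 53
i=4,j=6: even sum, c = 53+24 = 77
i=4,j=7: odd sum, c = 77-7 = 70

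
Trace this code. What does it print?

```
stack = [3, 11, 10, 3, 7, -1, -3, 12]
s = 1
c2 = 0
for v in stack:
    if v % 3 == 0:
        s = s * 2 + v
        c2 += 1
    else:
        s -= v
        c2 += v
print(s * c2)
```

-4154

v=3: %3==0, s = 1*2+3 = 5; c2=1
v=11: not %3==0, s = 5-11 = -6; c2=12
v=10: not %3==0, s = (-6)-10 = -16; c2=22
v=3: %3==0, s = (-16)*2+3 = -29; c2=23
v=7: not %3==0, s = (-29)-7 = -36; c2=30
v=-1: not %3==0, s = (-36)-(-1) = -35; c2=29
v=-3: %3==0, s = (-35)*2+(-3) = -73; c2=30
v=12: %3==0, s = (-73)*2+12 = -134; c2=31
s*c2 = (-134)*31 = -4154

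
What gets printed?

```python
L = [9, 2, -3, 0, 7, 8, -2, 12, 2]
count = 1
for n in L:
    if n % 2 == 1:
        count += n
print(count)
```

n=9: odd, count = 1+9 = 10
n=2: not odd
n=-3: odd, count = 10+(-3) = 7
n=0: not odd
n=7: odd, count = 7+7 = 14
n=8: not odd
n=-2: not odd
n=12: not odd
n=2: not odd

14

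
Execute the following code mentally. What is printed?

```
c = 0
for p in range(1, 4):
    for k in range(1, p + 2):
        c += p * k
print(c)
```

45

p=1,k=1: c = 0+1 = 1
p=1,k=2: c = 1+2 = 3
p=2,k=1: c = 3+2 = 5
p=2,k=2: c = 5+4 = 9
p=2,k=3: c = 9+6 = 15
p=3,k=1: c = 15+3 = 18
p=3,k=2: c = 18+6 = 24
p=3,k=3: c = 24+9 = 33
p=3,k=4: c = 33+12 = 45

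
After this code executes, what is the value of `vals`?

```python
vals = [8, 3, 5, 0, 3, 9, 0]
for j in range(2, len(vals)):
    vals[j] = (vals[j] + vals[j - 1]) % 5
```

[8, 3, 3, 3, 1, 0, 0]

j=2: vals[2] = (5+3)%5 = 3 → [8, 3, 3, 0, 3, 9, 0]
j=3: vals[3] = (0+3)%5 = 3 → [8, 3, 3, 3, 3, 9, 0]
j=4: vals[4] = (3+3)%5 = 1 → [8, 3, 3, 3, 1, 9, 0]
j=5: vals[5] = (9+1)%5 = 0 → [8, 3, 3, 3, 1, 0, 0]
j=6: vals[6] = (0+0)%5 = 0 → [8, 3, 3, 3, 1, 0, 0]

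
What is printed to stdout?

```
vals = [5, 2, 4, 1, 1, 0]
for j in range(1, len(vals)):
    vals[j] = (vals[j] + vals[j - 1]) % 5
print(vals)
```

j=1: vals[1] = (2+5)%5 = 2 → [5, 2, 4, 1, 1, 0]
j=2: vals[2] = (4+2)%5 = 1 → [5, 2, 1, 1, 1, 0]
j=3: vals[3] = (1+1)%5 = 2 → [5, 2, 1, 2, 1, 0]
j=4: vals[4] = (1+2)%5 = 3 → [5, 2, 1, 2, 3, 0]
j=5: vals[5] = (0+3)%5 = 3 → [5, 2, 1, 2, 3, 3]

[5, 2, 1, 2, 3, 3]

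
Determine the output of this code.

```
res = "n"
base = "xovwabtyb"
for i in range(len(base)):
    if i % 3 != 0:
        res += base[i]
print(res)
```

i=0: skip
i=1: add 'o' → 'no'
i=2: add 'v' → 'nov'
i=3: skip
i=4: add 'a' → 'nova'
i=5: add 'b' → 'novab'
i=6: skip
i=7: add 'y' → 'novaby'
i=8: add 'b' → 'novabyb'

novabyb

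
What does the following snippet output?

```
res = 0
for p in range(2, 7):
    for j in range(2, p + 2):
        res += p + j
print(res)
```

p=2,j=2: res = 0+4 = 4
p=2,j=3: res = 4+5 = 9
p=3,j=2: res = 9+5 = 14
p=3,j=3: res = 14+6 = 20
p=3,j=4: res = 20+7 = 27
p=4,j=2: res = 27+6 = 33
p=4,j=3: res = 33+7 = 40
p=4,j=4: res = 40+8 = 48
p=4,j=5: res = 48+9 = 57
p=5,j=2: res = 57+7 = 64
p=5,j=3: res = 64+8 = 72
p=5,j=4: res = 72+9 = 81
p=5,j=5: res = 81+10 = 91
p=5,j=6: res = 91+11 = 102
p=6,j=2: res = 102+8 = 110
p=6,j=3: res = 110+9 = 119
p=6,j=4: res = 119+10 = 129
p=6,j=5: res = 129+11 = 140
p=6,j=6: res = 140+12 = 152
p=6,j=7: res = 152+13 = 165

165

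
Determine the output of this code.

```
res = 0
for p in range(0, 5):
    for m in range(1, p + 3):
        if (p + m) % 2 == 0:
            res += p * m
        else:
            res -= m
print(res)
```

p=0,m=1: odd sum, res = 0-1 = -1
p=0,m=2: even sum, res = (-1)+0 = -1
p=1,m=1: even sum, res = (-1)+1 = 0
p=1,m=2: odd sum, res = 0-2 = -2
p=1,m=3: even sum, res = (-2)+3 = 1
p=2,m=1: odd sum, res = 1-1 = 0
p=2,m=2: even sum, res = 0+4 = 4
p=2,m=3: odd sum, res = 4-3 = 1
p=2,m=4: even sum, res = 1+8 = 9
p=3,m=1: even sum, res = 9+3 = 12
p=3,m=2: odd sum, res = 12-2 = 10
p=3,m=3: even sum, res = 10+9 = 19
p=3,m=4: odd sum, res = 19-4 = 15
p=3,m=5: even sum, res = 15+15 = 30
p=4,m=1: odd sum, res = 30-1 = 29
p=4,m=2: even sum, res = 29+8 = 37
p=4,m=3: odd sum, res = 37-3 = 34
p=4,m=4: even sum, res = 34+16 = 50
p=4,m=5: odd sum, res = 50-5 = 45
p=4,m=6: even sum, res = 45+24 = 69

69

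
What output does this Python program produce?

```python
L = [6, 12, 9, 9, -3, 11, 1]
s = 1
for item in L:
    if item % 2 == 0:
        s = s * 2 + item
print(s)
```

28

item=6: even, s = 1*2+6 = 8
item=12: even, s = 8*2+12 = 28
item=9: not even
item=9: not even
item=-3: not even
item=11: not even
item=1: not even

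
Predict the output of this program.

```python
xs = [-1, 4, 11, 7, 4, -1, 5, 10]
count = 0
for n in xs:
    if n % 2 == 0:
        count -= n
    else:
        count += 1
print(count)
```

-13

n=-1: not even, count = 0+1 = 1
n=4: even, count = 1-4 = -3
n=11: not even, count = (-3)+1 = -2
n=7: not even, count = (-2)+1 = -1
n=4: even, count = (-1)-4 = -5
n=-1: not even, count = (-5)+1 = -4
n=5: not even, count = (-4)+1 = -3
n=10: even, count = (-3)-10 = -13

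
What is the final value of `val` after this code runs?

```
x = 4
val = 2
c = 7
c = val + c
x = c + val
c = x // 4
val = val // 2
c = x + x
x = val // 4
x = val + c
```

c = 2+7 = 9
x = 9+2 = 11
c = 11//4 = 2
val = 2//2 = 1
c = 11+11 = 22
x = 1//4 = 0
x = 1+22 = 23

1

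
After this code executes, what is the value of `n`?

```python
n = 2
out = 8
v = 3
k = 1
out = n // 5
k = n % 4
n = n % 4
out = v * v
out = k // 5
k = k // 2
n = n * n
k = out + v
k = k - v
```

out = 2//5 = 0
k = 2%4 = 2
n = 2%4 = 2
out = 3*3 = 9
out = 2//5 = 0
k = 2//2 = 1
n = 2*2 = 4
k = 0+3 = 3
k = 3-3 = 0

4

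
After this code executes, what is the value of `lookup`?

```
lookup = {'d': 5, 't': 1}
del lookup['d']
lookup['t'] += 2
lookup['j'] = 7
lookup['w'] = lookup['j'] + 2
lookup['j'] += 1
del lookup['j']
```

{'t': 3, 'w': 9}

del 'd' → {'t': 1}
lookup['t'] = 1+2 = 3 → {'t': 3}
lookup['j'] = 7 → {'t': 3, 'j': 7}
lookup['w'] = lookup['j']+2 = 9 → {'t': 3, 'j': 7, 'w': 9}
lookup['j'] = 7+1 = 8 → {'t': 3, 'j': 8, 'w': 9}
del 'j' → {'t': 3, 'w': 9}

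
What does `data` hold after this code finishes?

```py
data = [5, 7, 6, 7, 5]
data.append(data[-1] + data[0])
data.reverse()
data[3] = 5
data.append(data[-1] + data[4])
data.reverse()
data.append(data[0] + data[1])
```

[12, 5, 7, 5, 7, 5, 10, 17]

append data[-1]+data[0] = 5+5 = 10 → [5, 7, 6, 7, 5, 10]
reverse → [10, 5, 7, 6, 7, 5]
data[3] = 5 → [10, 5, 7, 5, 7, 5]
append data[-1]+data[4] = 5+7 = 12 → [10, 5, 7, 5, 7, 5, 12]
reverse → [12, 5, 7, 5, 7, 5, 10]
append data[0]+data[1] = 12+5 = 17 → [12, 5, 7, 5, 7, 5, 10, 17]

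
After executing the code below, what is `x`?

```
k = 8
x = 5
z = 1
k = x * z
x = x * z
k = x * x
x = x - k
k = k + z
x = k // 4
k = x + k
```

6

k = 5*1 = 5
x = 5*1 = 5
k = 5*5 = 25
x = 5-25 = -20
k = 25+1 = 26
x = 26//4 = 6
k = 6+26 = 32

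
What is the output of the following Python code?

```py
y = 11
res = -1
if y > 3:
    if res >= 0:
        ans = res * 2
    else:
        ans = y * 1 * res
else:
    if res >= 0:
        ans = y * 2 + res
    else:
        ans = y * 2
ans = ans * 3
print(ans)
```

y=11, res=-1
y > 3 is True; res >= 0 is False
→ ans = y * 1 * res = -11
ans = (-11)*3 = -33

-33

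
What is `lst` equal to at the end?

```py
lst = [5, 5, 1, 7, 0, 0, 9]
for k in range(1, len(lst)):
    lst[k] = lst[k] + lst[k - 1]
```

[5, 10, 11, 18, 18, 18, 27]

k=1: lst[1] = 5+5 = 10 → [5, 10, 1, 7, 0, 0, 9]
k=2: lst[2] = 1+10 = 11 → [5, 10, 11, 7, 0, 0, 9]
k=3: lst[3] = 7+11 = 18 → [5, 10, 11, 18, 0, 0, 9]
k=4: lst[4] = 0+18 = 18 → [5, 10, 11, 18, 18, 0, 9]
k=5: lst[5] = 0+18 = 18 → [5, 10, 11, 18, 18, 18, 9]
k=6: lst[6] = 9+18 = 27 → [5, 10, 11, 18, 18, 18, 27]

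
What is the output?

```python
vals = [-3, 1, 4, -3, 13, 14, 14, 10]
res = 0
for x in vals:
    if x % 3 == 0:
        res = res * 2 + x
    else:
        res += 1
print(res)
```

x=-3: %3==0, res = 0*2+(-3) = -3
x=1: not %3==0, res = (-3)+1 = -2
x=4: not %3==0, res = (-2)+1 = -1
x=-3: %3==0, res = (-1)*2+(-3) = -5
x=13: not %3==0, res = (-5)+1 = -4
x=14: not %3==0, res = (-4)+1 = -3
x=14: not %3==0, res = (-3)+1 = -2
x=10: not %3==0, res = (-2)+1 = -1

-1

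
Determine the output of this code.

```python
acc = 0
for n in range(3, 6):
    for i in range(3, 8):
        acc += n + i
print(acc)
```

n=3,i=3: acc = 0+6 = 6
n=3,i=4: acc = 6+7 = 13
n=3,i=5: acc = 13+8 = 21
n=3,i=6: acc = 21+9 = 30
n=3,i=7: acc = 30+10 = 40
n=4,i=3: acc = 40+7 = 47
n=4,i=4: acc = 47+8 = 55
n=4,i=5: acc = 55+9 = 64
n=4,i=6: acc = 64+10 = 74
n=4,i=7: acc = 74+11 = 85
n=5,i=3: acc = 85+8 = 93
n=5,i=4: acc = 93+9 = 102
n=5,i=5: acc = 102+10 = 112
n=5,i=6: acc = 112+11 = 123
n=5,i=7: acc = 123+12 = 135

135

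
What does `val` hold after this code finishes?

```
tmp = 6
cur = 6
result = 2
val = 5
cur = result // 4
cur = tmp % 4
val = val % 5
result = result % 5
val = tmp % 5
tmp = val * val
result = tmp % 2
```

cur = 2//4 = 0
cur = 6%4 = 2
val = 5%5 = 0
result = 2%5 = 2
val = 6%5 = 1
tmp = 1*1 = 1
result = 1%2 = 1

1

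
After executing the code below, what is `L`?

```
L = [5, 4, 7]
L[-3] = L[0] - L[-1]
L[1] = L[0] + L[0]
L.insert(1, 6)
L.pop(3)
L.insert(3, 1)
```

[-2, 6, -4, 1]

L[-3] = L[0]-L[-1] = 5-7 = -2 → [-2, 4, 7]
L[1] = L[0]+L[0] = (-2)+(-2) = -4 → [-2, -4, 7]
insert 6 at 1 → [-2, 6, -4, 7]
pop(3) removes 7 → [-2, 6, -4]
insert 1 at 3 → [-2, 6, -4, 1]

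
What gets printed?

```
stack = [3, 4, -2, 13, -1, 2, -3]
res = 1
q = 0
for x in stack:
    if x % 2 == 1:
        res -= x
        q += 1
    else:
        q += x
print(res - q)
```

-19

x=3: odd, res = 1-3 = -2; q=1
x=4: not odd; q=5
x=-2: not odd; q=3
x=13: odd, res = (-2)-13 = -15; q=4
x=-1: odd, res = (-15)-(-1) = -14; q=5
x=2: not odd; q=7
x=-3: odd, res = (-14)-(-3) = -11; q=8
res-q = (-11)-8 = -19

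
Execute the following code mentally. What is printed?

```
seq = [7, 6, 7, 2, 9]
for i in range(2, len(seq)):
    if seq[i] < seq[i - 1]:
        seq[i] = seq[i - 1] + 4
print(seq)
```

[7, 6, 7, 11, 15]

i=2: 7>=6, unchanged → [7, 6, 7, 2, 9]
i=3: 2<7, seq[3] = 7+4 = 11 → [7, 6, 7, 11, 9]
i=4: 9<11, seq[4] = 11+4 = 15 → [7, 6, 7, 11, 15]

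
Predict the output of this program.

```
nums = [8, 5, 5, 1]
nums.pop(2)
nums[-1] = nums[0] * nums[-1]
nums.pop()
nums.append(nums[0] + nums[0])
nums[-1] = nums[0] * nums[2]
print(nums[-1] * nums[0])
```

1024

pop(2) removes 5 → [8, 5, 1]
nums[-1] = nums[0]*nums[-1] = 8*1 = 8 → [8, 5, 8]
pop() removes 8 → [8, 5]
append nums[0]+nums[0] = 8+8 = 16 → [8, 5, 16]
nums[-1] = nums[0]*nums[2] = 8*16 = 128 → [8, 5, 128]
nums[-1]*nums[0] = 128*8 = 1024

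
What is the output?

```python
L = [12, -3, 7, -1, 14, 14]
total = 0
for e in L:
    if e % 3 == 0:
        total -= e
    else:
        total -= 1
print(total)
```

e=12: %3==0, total = 0-12 = -12
e=-3: %3==0, total = (-12)-(-3) = -9
e=7: not %3==0, total = (-9)-1 = -10
e=-1: not %3==0, total = (-10)-1 = -11
e=14: not %3==0, total = (-11)-1 = -12
e=14: not %3==0, total = (-12)-1 = -13

-13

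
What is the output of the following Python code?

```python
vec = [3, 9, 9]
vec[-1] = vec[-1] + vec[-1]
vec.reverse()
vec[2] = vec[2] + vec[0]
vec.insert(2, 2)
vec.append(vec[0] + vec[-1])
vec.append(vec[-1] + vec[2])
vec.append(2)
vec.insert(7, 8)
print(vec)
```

vec[-1] = vec[-1]+vec[-1] = 9+9 = 18 → [3, 9, 18]
reverse → [18, 9, 3]
vec[2] = vec[2]+vec[0] = 3+18 = 21 → [18, 9, 21]
insert 2 at 2 → [18, 9, 2, 21]
append vec[0]+vec[-1] = 18+21 = 39 → [18, 9, 2, 21, 39]
append vec[-1]+vec[2] = 39+2 = 41 → [18, 9, 2, 21, 39, 41]
append 2 → [18, 9, 2, 21, 39, 41, 2]
insert 8 at 7 → [18, 9, 2, 21, 39, 41, 2, 8]

[18, 9, 2, 21, 39, 41, 2, 8]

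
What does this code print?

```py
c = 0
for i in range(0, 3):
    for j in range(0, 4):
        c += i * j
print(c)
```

i=0,j=0: c = 0+0 = 0
i=0,j=1: c = 0+0 = 0
i=0,j=2: c = 0+0 = 0
i=0,j=3: c = 0+0 = 0
i=1,j=0: c = 0+0 = 0
i=1,j=1: c = 0+1 = 1
i=1,j=2: c = 1+2 = 3
i=1,j=3: c = 3+3 = 6
i=2,j=0: c = 6+0 = 6
i=2,j=1: c = 6+2 = 8
i=2,j=2: c = 8+4 = 12
i=2,j=3: c = 12+6 = 18

18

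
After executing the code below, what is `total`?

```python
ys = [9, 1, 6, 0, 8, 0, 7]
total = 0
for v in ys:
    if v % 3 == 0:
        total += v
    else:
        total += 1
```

v=9: %3==0, total = 0+9 = 9
v=1: not %3==0, total = 9+1 = 10
v=6: %3==0, total = 10+6 = 16
v=0: %3==0, total = 16+0 = 16
v=8: not %3==0, total = 16+1 = 17
v=0: %3==0, total = 17+0 = 17
v=7: not %3==0, total = 17+1 = 18

18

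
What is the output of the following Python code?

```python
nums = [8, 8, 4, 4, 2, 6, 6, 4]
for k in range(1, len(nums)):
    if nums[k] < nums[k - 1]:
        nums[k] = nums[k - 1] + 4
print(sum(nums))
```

k=1: 8>=8, unchanged → [8, 8, 4, 4, 2, 6, 6, 4]
k=2: 4<8, nums[2] = 8+4 = 12 → [8, 8, 12, 4, 2, 6, 6, 4]
k=3: 4<12, nums[3] = 12+4 = 16 → [8, 8, 12, 16, 2, 6, 6, 4]
k=4: 2<16, nums[4] = 16+4 = 20 → [8, 8, 12, 16, 20, 6, 6, 4]
k=5: 6<20, nums[5] = 20+4 = 24 → [8, 8, 12, 16, 20, 24, 6, 4]
k=6: 6<24, nums[6] = 24+4 = 28 → [8, 8, 12, 16, 20, 24, 28, 4]
k=7: 4<28, nums[7] = 28+4 = 32 → [8, 8, 12, 16, 20, 24, 28, 32]
sum = 148

148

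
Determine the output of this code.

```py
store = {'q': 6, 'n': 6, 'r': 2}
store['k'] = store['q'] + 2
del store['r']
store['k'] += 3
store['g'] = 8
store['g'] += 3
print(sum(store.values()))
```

store['k'] = store['q']+2 = 8 → {'q': 6, 'n': 6, 'r': 2, 'k': 8}
del 'r' → {'q': 6, 'n': 6, 'k': 8}
store['k'] = 8+3 = 11 → {'q': 6, 'n': 6, 'k': 11}
store['g'] = 8 → {'q': 6, 'n': 6, 'k': 11, 'g': 8}
store['g'] = 8+3 = 11 → {'q': 6, 'n': 6, 'k': 11, 'g': 11}
sum of values = 34

34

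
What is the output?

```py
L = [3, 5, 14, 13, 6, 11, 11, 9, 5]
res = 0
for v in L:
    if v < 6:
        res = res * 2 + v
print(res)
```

v=3: <6, res = 0*2+3 = 3
v=5: <6, res = 3*2+5 = 11
v=14: not <6
v=13: not <6
v=6: not <6
v=11: not <6
v=11: not <6
v=9: not <6
v=5: <6, res = 11*2+5 = 27

27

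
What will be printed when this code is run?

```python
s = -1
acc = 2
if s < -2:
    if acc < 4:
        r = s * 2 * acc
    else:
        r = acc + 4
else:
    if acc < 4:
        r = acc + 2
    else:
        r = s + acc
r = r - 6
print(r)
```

s=-1, acc=2
s < -2 is False; acc < 4 is True
→ r = acc + 2 = 4
r = 4-6 = -2

-2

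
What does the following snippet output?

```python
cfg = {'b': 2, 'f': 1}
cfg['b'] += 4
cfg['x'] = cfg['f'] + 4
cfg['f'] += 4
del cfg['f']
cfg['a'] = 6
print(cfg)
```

cfg['b'] = 2+4 = 6 → {'b': 6, 'f': 1}
cfg['x'] = cfg['f']+4 = 5 → {'b': 6, 'f': 1, 'x': 5}
cfg['f'] = 1+4 = 5 → {'b': 6, 'f': 5, 'x': 5}
del 'f' → {'b': 6, 'x': 5}
cfg['a'] = 6 → {'b': 6, 'x': 5, 'a': 6}

{'b': 6, 'x': 5, 'a': 6}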